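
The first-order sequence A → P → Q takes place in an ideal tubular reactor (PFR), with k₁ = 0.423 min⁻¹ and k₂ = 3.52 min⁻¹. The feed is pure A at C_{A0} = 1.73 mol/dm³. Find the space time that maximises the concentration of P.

0.684 min

The intermediate peaks when r₁ = r₂, i.e. k₁e^(−k₁τ) = k₂e^(−k₂τ), giving τ_opt = ln(k₂/k₁)/(k₂−k₁).
= ln(3.52/0.423)/(3.52−0.423) = ln(8.322)/3.097 = 2.119/3.097 = 0.684 min.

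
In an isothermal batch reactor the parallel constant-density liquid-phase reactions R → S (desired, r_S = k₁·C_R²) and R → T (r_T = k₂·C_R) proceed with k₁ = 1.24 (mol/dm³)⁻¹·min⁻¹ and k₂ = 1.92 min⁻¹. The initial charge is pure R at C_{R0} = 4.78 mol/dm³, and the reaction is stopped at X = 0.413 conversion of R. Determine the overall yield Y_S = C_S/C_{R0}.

C_R = C_{R0}(1−X) = 2.806 mol/dm³.
Along a PFR/batch, dC_T/dC_R = −r_T/(r_S+r_T) = −k₂/(k₂+k₁·C_R).
Integrating from C_{R0} to C_R: C_T = (1.92/1.24)·ln[(1.92+1.24·4.78)/(1.92+1.24·2.81)] = 1.548·ln(7.847/5.399) = 0.5789 mol/dm³.
Then C_S = (C_{R0}−C_R) − C_T = 1.974 − 0.5789 = 1.395 mol/dm³.
Y_S = C_S/C_{R0} = 1.395/4.78 = 0.292.

0.292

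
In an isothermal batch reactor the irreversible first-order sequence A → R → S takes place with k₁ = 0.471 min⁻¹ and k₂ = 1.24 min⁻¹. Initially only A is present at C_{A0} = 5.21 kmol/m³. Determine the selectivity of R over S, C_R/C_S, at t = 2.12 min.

0.403

Solving the coupled first-order balances gives C_R(t) = [k₁/(k₂−k₁)]·C_{A0}·(e^(−k₁t) − e^(−k₂t)).
e^(−k₁t) = e^(−0.471×2.12) = e^(−0.9985) = 0.3684; e^(−k₂t) = e^(−2.629) = 0.07217.
C_R = 0.471×5.21/(1.24−0.471) × (0.3684−0.07217) = 3.191×0.2963 = 0.9454 kmol/m³.
C_A = C_{A0}e^(−k₁t) = 1.919 kmol/m³, so C_S = C_{A0}−C_A−C_R = 2.345 kmol/m³; C_R/C_S = 0.403.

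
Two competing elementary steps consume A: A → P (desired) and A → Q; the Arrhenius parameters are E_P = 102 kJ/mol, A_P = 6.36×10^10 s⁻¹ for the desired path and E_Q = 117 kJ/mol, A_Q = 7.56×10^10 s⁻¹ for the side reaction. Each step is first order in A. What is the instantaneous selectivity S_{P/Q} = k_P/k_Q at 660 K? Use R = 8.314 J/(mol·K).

With equal orders, S_{P/Q} = k_P/k_Q = (A_P/A_Q)·exp[(E_Q−E_P)/(RT)].
(E_Q−E_P)/(RT) = (117−102)×10³/(8.314×660) = 15000/5487 = 2.734.
k_P/k_Q = (6.36×10^10/7.56×10^10)·exp(2.734) = 0.8413 × 15.39 = 12.9.
Since E_P < E_Q, lowering the temperature improves selectivity toward P.

12.9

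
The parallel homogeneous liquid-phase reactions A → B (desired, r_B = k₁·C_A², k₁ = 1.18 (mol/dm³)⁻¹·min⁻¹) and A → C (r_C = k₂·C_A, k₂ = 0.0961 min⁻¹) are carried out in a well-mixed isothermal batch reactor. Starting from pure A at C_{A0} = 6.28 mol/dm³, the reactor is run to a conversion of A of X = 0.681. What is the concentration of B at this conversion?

C_A = C_{A0}(1−X) = 2.003 mol/dm³.
Along a PFR/batch, dC_C/dC_A = −r_C/(r_B+r_C) = −k₂/(k₂+k₁·C_A).
Integrating from C_{A0} to C_A: C_C = (0.0961/1.18)·ln[(0.0961+1.18·6.28)/(0.0961+1.18·2.00)] = 0.08144·ln(7.506/2.460) = 0.09086 mol/dm³.
Then C_B = (C_{A0}−C_A) − C_C = 4.277 − 0.09086 = 4.186 mol/dm³.

4.19 mol/dm³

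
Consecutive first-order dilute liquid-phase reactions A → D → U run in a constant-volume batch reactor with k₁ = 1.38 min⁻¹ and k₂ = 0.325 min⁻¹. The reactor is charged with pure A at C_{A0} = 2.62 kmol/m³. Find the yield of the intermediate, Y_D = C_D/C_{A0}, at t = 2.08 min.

0.591

The intermediate concentration in a first-order A→B→C sequence is C_D = k₁C_{A0}(e^(−k₁t) − e^(−k₂t))/(k₂−k₁).
e^(−k₁t) = e^(−1.38×2.08) = e^(−2.870) = 0.05668; e^(−k₂t) = e^(−0.6760) = 0.5086.
C_D = 1.38×2.62/(0.325−1.38) × (0.05668−0.5086) = (-3.427)×(-0.4520) = 1.549 kmol/m³.
Y_D = C_D/C_{A0} = 1.549/2.62 = 0.591.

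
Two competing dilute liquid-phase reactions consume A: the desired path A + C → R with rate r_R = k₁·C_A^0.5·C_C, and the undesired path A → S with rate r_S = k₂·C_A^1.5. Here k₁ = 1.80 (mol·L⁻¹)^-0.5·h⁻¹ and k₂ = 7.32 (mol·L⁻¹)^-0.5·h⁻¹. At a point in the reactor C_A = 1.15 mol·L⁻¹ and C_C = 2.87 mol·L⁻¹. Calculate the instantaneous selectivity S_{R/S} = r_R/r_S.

0.614

S_{R/S} = r_R/r_S = (k₁·C_A^0.5·C_C)/(k₂·C_A^1.5) = (k₁/k₂)·C_A⁻¹·C_C.
= (1.80×1.150^0.5×2.870) / (7.32×1.150^1.5) = 5.540/9.027 = 0.614.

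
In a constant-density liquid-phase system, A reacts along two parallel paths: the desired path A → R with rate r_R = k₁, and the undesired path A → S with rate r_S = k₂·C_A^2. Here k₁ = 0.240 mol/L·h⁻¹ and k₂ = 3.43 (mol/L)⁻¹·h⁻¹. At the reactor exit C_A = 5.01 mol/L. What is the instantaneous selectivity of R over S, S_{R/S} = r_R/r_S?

S_{R/S} = r_R/r_S = (k₁)/(k₂·C_A^2) = (k₁/k₂)·C_A^-2.
= (0.240) / (3.43×5.010^2) = 0.2400/86.09 = 0.00279.
The undesired path is higher order in A, so low C_A (CSTR or dilute feed) favours R.

0.00279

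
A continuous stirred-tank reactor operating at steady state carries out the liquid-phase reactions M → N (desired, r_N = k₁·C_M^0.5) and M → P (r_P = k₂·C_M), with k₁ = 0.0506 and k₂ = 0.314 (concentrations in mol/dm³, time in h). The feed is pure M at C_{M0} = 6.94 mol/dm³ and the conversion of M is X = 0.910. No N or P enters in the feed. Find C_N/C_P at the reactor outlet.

0.204

Exit C_M = C_{M0}(1−X) = 6.94×0.0900 = 0.6246 mol/dm³.
Rates in a CSTR are evaluated at the outlet concentration: r_N = 0.0506×0.6246^0.5 = 0.03999, r_P = 0.314×0.6246 = 0.1961.
Overall selectivity = C_N/C_P = r_Nτ/(r_Pτ) = r_N/r_P = 0.204.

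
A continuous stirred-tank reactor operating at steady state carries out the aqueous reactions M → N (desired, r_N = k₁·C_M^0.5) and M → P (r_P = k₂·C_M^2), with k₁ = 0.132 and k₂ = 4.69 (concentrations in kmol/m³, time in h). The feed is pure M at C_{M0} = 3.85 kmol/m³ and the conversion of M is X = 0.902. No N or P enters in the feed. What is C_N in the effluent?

0.376 kmol/m³

Exit C_M = C_{M0}(1−X) = 3.85×0.0980 = 0.3773 kmol/m³.
Rates in a CSTR are evaluated at the outlet concentration: r_N = 0.132×0.3773^0.5 = 0.08108, r_P = 4.69×0.3773^2 = 0.6676.
Fraction of consumed M going to N: r_N/(r_N+r_P) = 0.1083.
C_N = 0.1083·C_{M0}·X = 0.1083×3.85×0.902 = 0.376 kmol/m³.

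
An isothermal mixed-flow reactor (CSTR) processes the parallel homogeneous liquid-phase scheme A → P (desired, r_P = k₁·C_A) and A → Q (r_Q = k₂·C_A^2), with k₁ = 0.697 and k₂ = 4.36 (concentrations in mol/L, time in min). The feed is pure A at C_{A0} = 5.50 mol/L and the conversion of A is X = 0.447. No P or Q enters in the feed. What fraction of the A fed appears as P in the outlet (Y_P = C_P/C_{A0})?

0.0223

Exit C_A = C_{A0}(1−X) = 5.50×0.553 = 3.041 mol/L.
A CSTR operates uniformly at the exit composition, giving r_P = 2.120 and r_Q = 40.33 (each k·C_A^n at C_A = 3.041).
Fraction of consumed A going to P: r_P/(r_P+r_Q) = 0.04994.
C_P = 0.04994·C_{A0}·X = 0.04994×5.50×0.447 = 0.123 mol/L; Y_P = C_P/C_{A0} = 0.0223.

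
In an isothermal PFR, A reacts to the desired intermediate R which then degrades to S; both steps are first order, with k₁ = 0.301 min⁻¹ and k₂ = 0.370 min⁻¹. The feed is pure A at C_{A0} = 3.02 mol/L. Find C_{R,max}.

For a first-order series the maximum intermediate yield is C_{R,max}/C_{A0} = (k₁/k₂)^[k₂/(k₂−k₁)].
= (0.301/0.370)^(0.370/(0.370−0.301)) = (0.8135)^(5.362) = 0.3306.
C_{R,max} = 0.3306×3.02 = 0.999 mol/L.

0.999 mol/L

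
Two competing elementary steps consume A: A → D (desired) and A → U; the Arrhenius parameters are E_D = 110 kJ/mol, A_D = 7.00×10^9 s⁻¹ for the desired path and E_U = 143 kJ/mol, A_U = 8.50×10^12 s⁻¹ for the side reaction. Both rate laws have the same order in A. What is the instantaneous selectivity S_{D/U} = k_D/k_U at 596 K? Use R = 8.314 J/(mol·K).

0.643

k_D/k_U = (A_D/A_U)·exp[−(E_D−E_U)/(RT)] = (A_D/A_U)·exp[(E_U−E_D)/(RT)].
(E_U−E_D)/(RT) = (143−110)×10³/(8.314×596) = 33000/4955 = 6.660.
k_D/k_U = (7.00×10^9/8.50×10^12)·exp(6.660) = 8.235×10^-4 × 780.4 = 0.643.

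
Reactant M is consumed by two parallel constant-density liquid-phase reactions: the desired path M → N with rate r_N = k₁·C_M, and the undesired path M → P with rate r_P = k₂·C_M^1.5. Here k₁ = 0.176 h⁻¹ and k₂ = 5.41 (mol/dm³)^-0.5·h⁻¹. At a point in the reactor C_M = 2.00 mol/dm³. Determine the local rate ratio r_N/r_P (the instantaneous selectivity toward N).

S_{N/P} = r_N/r_P = (k₁·C_M)/(k₂·C_M^1.5) = (k₁/k₂)·C_M^-0.5.
= (0.176×2.000) / (5.41×2.000^1.5) = 0.3520/15.30 = 0.0230.
The undesired path is higher order in M, so low C_M (CSTR or dilute feed) favours N.

0.0230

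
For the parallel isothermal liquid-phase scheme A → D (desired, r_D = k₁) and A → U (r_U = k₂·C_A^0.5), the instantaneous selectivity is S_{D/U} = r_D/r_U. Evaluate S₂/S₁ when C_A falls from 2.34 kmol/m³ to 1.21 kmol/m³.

S_{D/U} = (k₁/k₂)·C_A^-0.5, so S₂/S₁ = (C_{A,2}/C_{A,1})^-0.5.
= (1.21/2.34)^(-0.5) = (0.5171)^(-0.5) = 1.39.
Selectivity toward D rises as C_A falls — low-concentration operation is favoured.

1.39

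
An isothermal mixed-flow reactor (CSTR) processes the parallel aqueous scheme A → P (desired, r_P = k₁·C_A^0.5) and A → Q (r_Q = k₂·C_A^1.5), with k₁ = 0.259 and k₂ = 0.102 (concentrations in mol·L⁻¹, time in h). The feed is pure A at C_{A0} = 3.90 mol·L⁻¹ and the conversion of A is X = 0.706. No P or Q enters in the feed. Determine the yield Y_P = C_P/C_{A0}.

0.486

Exit C_A = C_{A0}(1−X) = 3.90×0.294 = 1.147 mol·L⁻¹.
In a CSTR the entire volume is at exit conditions, so r_P = 0.259×1.147^0.5 = 0.2773 and r_Q = 0.102×1.147^1.5 = 0.1252.
Fraction of consumed A going to P: r_P/(r_P+r_Q) = 0.6889.
C_P = 0.6889·C_{A0}·X = 0.6889×3.90×0.706 = 1.90 mol·L⁻¹; Y_P = C_P/C_{A0} = 0.486.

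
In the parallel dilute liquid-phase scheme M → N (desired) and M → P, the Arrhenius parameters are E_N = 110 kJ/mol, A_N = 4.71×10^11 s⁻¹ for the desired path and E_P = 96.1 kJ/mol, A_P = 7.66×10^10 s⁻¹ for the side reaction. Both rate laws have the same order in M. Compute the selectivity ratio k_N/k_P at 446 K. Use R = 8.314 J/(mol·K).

0.145

k_N/k_P = (A_N/A_P)·exp[−(E_N−E_P)/(RT)] = (A_N/A_P)·exp[(E_P−E_N)/(RT)].
(E_P−E_N)/(RT) = (96.1−110)×10³/(8.314×446) = -13900/3708 = -3.749.
k_N/k_P = (4.71×10^11/7.66×10^10)·exp(-3.749) = 6.149 × 0.02355 = 0.145.
Since E_N > E_P, raising the temperature improves selectivity toward N.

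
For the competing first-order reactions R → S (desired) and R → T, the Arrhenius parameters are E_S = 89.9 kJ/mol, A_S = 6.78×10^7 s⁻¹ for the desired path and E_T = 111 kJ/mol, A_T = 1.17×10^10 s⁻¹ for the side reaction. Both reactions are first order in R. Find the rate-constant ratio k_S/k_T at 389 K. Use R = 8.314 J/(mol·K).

3.95

k_S/k_T = (A_S/A_T)·exp[−(E_S−E_T)/(RT)] = (A_S/A_T)·exp[(E_T−E_S)/(RT)].
(E_T−E_S)/(RT) = (111−89.9)×10³/(8.314×389) = 21100/3234 = 6.524.
k_S/k_T = (6.78×10^7/1.17×10^10)·exp(6.524) = 0.005795 × 681.4 = 3.95.
Since E_S < E_T, lowering the temperature improves selectivity toward S.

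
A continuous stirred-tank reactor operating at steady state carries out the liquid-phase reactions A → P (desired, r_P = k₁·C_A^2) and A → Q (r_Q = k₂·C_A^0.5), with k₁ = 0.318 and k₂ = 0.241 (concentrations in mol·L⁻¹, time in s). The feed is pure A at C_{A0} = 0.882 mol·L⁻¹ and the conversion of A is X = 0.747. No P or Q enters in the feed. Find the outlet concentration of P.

Exit C_A = C_{A0}(1−X) = 0.882×0.253 = 0.2231 mol·L⁻¹.
In a CSTR the entire volume is at exit conditions, so r_P = 0.318×0.2231^2 = 0.01583 and r_Q = 0.241×0.2231^0.5 = 0.1138.
Fraction of consumed A going to P: r_P/(r_P+r_Q) = 0.1221.
C_P = 0.1221·C_{A0}·X = 0.1221×0.882×0.747 = 0.0804 mol·L⁻¹.

0.0804 mol·L⁻¹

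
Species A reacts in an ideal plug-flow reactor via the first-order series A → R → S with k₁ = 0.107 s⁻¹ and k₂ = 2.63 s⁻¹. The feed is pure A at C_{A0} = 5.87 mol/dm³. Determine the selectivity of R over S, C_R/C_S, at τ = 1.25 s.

0.396

Solving the coupled first-order balances gives C_R(τ) = [k₁/(k₂−k₁)]·C_{A0}·(e^(−k₁τ) − e^(−k₂τ)).
e^(−k₁τ) = e^(−0.107×1.25) = e^(−0.1338) = 0.8748; e^(−k₂τ) = e^(−3.287) = 0.03735.
C_R = 0.107×5.87/(2.63−0.107) × (0.8748−0.03735) = 0.2489×0.8375 = 0.2085 mol/dm³.
C_A = C_{A0}e^(−k₁τ) = 5.135 mol/dm³, so C_S = C_{A0}−C_A−C_R = 0.5264 mol/dm³; C_R/C_S = 0.396.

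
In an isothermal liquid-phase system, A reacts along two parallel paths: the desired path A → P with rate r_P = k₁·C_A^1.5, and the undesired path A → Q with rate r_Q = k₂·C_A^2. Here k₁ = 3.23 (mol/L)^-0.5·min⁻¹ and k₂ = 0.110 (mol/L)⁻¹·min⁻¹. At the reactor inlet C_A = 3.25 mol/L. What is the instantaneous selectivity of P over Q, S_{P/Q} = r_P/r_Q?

S_{P/Q} = r_P/r_Q = (k₁·C_A^1.5)/(k₂·C_A^2) = (k₁/k₂)·C_A^-0.5.
= (3.23×3.250^1.5) / (0.110×3.250^2) = 18.92/1.162 = 16.3.
The undesired path is higher order in A, so low C_A (CSTR or dilute feed) favours P.

16.3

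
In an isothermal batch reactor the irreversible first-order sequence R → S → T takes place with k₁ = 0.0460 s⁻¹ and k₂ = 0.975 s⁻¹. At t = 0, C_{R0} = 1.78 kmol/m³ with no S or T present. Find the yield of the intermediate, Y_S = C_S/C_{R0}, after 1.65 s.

The intermediate concentration in a first-order A→B→C sequence is C_S = k₁C_{R0}(e^(−k₁t) − e^(−k₂t))/(k₂−k₁).
e^(−k₁t) = e^(−0.0460×1.65) = e^(−0.07590) = 0.9269; e^(−k₂t) = e^(−1.609) = 0.2001.
C_S = 0.0460×1.78/(0.975−0.0460) × (0.9269−0.2001) = 0.08814×0.7268 = 0.06406 kmol/m³.
Y_S = C_S/C_{R0} = 0.06406/1.78 = 0.0360.

0.0360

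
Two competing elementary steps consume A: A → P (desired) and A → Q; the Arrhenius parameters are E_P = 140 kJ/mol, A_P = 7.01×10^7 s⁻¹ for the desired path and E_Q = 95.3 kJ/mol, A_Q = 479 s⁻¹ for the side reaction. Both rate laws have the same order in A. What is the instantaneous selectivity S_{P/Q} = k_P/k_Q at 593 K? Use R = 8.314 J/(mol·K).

With equal orders, S_{P/Q} = k_P/k_Q = (A_P/A_Q)·exp[(E_Q−E_P)/(RT)].
(E_Q−E_P)/(RT) = (95.3−140)×10³/(8.314×593) = -44700/4930 = -9.067.
k_P/k_Q = (7.01×10^7/479)·exp(-9.067) = 1.463×10^5 × 1.155×10^-4 = 16.9.

16.9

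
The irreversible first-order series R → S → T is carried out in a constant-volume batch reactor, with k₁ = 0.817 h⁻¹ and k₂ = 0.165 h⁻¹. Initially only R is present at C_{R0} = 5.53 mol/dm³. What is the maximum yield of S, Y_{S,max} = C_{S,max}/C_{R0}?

0.667

At the optimum, C_{S,max}/C_{R0} = (k₁/k₂)^[k₂/(k₂−k₁)].
= (0.817/0.165)^(0.165/(0.165−0.817)) = (4.952)^(-0.2531) = 0.6671.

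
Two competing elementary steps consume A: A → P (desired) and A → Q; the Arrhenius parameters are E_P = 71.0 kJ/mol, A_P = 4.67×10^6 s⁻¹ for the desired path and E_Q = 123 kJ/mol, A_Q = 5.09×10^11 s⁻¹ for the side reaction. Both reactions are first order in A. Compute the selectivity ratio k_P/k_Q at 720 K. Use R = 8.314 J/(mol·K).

0.0544

Since both paths have the same order in A, the concentration cancels and S_{P/Q} = k_P/k_Q = (A_P/A_Q)·exp[(E_Q−E_P)/(RT)].
(E_Q−E_P)/(RT) = (123−71.0)×10³/(8.314×720) = 52000/5986 = 8.687.
k_P/k_Q = (4.67×10^6/5.09×10^11)·exp(8.687) = 9.175×10^-6 × 5924 = 0.0544.
Since E_P < E_Q, lowering the temperature improves selectivity toward P.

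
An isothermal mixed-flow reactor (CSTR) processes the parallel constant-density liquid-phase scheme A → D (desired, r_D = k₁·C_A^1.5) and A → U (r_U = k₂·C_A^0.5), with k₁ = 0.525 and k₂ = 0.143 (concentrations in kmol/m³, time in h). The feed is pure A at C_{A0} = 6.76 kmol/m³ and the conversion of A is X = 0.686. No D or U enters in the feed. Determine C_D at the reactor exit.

4.11 kmol/m³

Exit C_A = C_{A0}(1−X) = 6.76×0.314 = 2.123 kmol/m³.
A CSTR operates uniformly at the exit composition, giving r_D = 1.624 and r_U = 0.2083 (each k·C_A^n at C_A = 2.123).
Fraction of consumed A going to D: r_D/(r_D+r_U) = 0.8863.
C_D = 0.8863·C_{A0}·X = 0.8863×6.76×0.686 = 4.11 kmol/m³.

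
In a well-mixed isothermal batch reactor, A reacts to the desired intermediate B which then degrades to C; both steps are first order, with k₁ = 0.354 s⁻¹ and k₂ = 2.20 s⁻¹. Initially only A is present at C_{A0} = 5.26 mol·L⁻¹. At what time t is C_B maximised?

0.990 s

For first-order series the maximum of C_B occurs at t_opt = ln(k₂/k₁)/(k₂−k₁).
= ln(2.20/0.354)/(2.20−0.354) = ln(6.215)/1.846 = 1.827/1.846 = 0.990 s.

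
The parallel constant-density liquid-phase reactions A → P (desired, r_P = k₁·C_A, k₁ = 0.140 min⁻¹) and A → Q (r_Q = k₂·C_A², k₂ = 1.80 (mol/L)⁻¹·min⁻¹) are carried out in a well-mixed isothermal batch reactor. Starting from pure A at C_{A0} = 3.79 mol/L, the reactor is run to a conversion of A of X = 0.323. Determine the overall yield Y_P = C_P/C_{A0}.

0.00781

C_A = C_{A0}(1−X) = 2.566 mol/L.
Along a PFR/batch, dC_P/dC_A = −r_P/(r_P+r_Q) = −k₁/(k₁+k₂·C_A).
Integrating from C_{A0} to C_A: C_P = (0.140/1.80)·ln[(0.140+1.80·3.79)/(0.140+1.80·2.57)] = 0.07778·ln(6.962/4.758) = 0.02960 mol/L.
Y_P = C_P/C_{A0} = 0.02960/3.79 = 0.00781.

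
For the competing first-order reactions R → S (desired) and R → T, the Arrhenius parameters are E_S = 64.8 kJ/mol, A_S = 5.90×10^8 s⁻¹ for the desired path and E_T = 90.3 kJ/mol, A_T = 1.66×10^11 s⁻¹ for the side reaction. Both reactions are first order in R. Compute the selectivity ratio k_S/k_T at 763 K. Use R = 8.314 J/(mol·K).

0.198

k_S/k_T = (A_S/A_T)·exp[−(E_S−E_T)/(RT)] = (A_S/A_T)·exp[(E_T−E_S)/(RT)].
(E_T−E_S)/(RT) = (90.3−64.8)×10³/(8.314×763) = 25500/6344 = 4.020.
k_S/k_T = (5.90×10^8/1.66×10^11)·exp(4.020) = 0.003554 × 55.69 = 0.198.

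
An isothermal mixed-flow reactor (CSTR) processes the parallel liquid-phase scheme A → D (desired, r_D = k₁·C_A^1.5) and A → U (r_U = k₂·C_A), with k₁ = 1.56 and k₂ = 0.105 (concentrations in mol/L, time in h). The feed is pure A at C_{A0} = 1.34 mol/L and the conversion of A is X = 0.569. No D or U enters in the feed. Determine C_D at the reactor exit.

0.700 mol/L

Exit C_A = C_{A0}(1−X) = 1.34×0.431 = 0.5775 mol/L.
A CSTR operates uniformly at the exit composition, giving r_D = 0.6847 and r_U = 0.06064 (each k·C_A^n at C_A = 0.5775).
Fraction of consumed A going to D: r_D/(r_D+r_U) = 0.9186.
C_D = 0.9186·C_{A0}·X = 0.9186×1.34×0.569 = 0.700 mol/L.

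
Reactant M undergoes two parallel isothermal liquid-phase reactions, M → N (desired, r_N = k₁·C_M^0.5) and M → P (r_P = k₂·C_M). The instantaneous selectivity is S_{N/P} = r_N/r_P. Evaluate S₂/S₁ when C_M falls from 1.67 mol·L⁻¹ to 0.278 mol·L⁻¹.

S_{N/P} = (k₁/k₂)·C_M^-0.5, so S₂/S₁ = (C_{M,2}/C_{M,1})^-0.5.
= (0.278/1.67)^(-0.5) = (0.1665)^(-0.5) = 2.45.
Selectivity toward N rises as C_M falls — low-concentration operation is favoured.

2.45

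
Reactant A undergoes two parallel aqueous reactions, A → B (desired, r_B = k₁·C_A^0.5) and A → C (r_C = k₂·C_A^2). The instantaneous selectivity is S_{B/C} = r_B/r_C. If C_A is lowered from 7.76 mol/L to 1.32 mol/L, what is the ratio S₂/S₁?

S_{B/C} = (k₁/k₂)·C_A^-1.5, so S₂/S₁ = (C_{A,2}/C_{A,1})^-1.5.
= (1.32/7.76)^(-1.5) = (0.1701)^(-1.5) = 14.3.
Selectivity toward B rises as C_A falls — low-concentration operation is favoured.

14.3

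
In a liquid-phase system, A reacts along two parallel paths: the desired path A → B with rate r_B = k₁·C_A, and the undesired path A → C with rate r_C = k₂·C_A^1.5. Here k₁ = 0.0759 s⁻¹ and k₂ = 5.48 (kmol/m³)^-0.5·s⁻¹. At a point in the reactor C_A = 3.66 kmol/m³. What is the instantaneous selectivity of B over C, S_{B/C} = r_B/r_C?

S_{B/C} = r_B/r_C = (k₁·C_A)/(k₂·C_A^1.5) = (k₁/k₂)·C_A^-0.5.
= (0.0759×3.660) / (5.48×3.660^1.5) = 0.2778/38.37 = 0.00724.
The undesired path is higher order in A, so low C_A (CSTR or dilute feed) favours B.

0.00724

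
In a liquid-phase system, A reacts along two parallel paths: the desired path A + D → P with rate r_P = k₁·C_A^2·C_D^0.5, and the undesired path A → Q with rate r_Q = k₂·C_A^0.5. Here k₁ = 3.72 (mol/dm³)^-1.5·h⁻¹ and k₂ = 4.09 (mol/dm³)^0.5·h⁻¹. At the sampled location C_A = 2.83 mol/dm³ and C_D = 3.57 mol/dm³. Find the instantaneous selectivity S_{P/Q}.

8.18

S_{P/Q} = r_P/r_Q = (k₁·C_A^2·C_D^0.5)/(k₂·C_A^0.5) = (k₁/k₂)·C_A^1.5·C_D^0.5.
= (3.72×2.830^2×3.570^0.5) / (4.09×2.830^0.5) = 56.29/6.880 = 8.18.
Since the desired path is higher order in A, keeping C_A high (PFR or concentrated feed) favours P.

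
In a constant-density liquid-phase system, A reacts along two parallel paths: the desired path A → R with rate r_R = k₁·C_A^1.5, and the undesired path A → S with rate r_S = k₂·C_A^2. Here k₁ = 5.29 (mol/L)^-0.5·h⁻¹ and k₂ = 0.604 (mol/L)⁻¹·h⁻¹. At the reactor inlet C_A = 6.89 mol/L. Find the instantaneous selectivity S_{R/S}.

S_{R/S} = r_R/r_S = (k₁·C_A^1.5)/(k₂·C_A^2) = (k₁/k₂)·C_A^-0.5.
= (5.29×6.890^1.5) / (0.604×6.890^2) = 95.67/28.67 = 3.34.

3.34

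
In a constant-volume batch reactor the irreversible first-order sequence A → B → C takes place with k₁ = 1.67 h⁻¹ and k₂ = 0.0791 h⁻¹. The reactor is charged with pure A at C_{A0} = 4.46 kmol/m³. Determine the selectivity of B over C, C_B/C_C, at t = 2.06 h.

7.82

For first-order series with pure A initially, C_B(t) = k₁C_{A0}/(k₂−k₁)·(e^(−k₁t) − e^(−k₂t)).
e^(−k₁t) = e^(−1.67×2.06) = e^(−3.440) = 0.03206; e^(−k₂t) = e^(−0.1629) = 0.8496.
C_B = 1.67×4.46/(0.0791−1.67) × (0.03206−0.8496) = (-4.682)×(-0.8176) = 3.828 kmol/m³.
C_A = C_{A0}e^(−k₁t) = 0.1430 kmol/m³, so C_C = C_{A0}−C_A−C_B = 0.4893 kmol/m³; C_B/C_C = 7.82.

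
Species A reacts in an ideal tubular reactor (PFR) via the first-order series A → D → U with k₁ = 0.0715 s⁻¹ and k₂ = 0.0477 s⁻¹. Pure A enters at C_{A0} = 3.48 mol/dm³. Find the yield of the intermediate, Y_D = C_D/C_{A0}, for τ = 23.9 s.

For first-order series with pure A initially, C_D(τ) = k₁C_{A0}/(k₂−k₁)·(e^(−k₁τ) − e^(−k₂τ)).
e^(−k₁τ) = e^(−0.0715×23.9) = e^(−1.709) = 0.1811; e^(−k₂τ) = e^(−1.140) = 0.3198.
C_D = 0.0715×3.48/(0.0477−0.0715) × (0.1811−0.3198) = (-10.45)×(-0.1387) = 1.450 mol/dm³.
Y_D = C_D/C_{A0} = 1.450/3.48 = 0.417.

0.417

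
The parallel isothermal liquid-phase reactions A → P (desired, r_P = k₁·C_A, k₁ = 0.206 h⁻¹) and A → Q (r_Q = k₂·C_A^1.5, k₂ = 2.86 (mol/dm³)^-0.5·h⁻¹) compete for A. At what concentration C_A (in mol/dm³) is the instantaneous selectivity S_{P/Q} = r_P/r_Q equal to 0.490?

S_{P/Q} = (k₁/k₂)·C_A^-0.5 ⇒ C_A = (S·k₂/k₁)^(-2).
= (0.490×2.86/0.206)^(-2) = (6.803)^(-2) = 0.0216 mol/dm³.

0.0216 mol/dm³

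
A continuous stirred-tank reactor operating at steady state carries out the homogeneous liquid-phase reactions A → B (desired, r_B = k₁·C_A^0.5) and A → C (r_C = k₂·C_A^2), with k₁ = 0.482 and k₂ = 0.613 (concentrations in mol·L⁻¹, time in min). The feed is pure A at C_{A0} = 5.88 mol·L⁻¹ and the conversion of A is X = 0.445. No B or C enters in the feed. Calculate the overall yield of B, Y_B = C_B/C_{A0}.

Exit C_A = C_{A0}(1−X) = 5.88×0.555 = 3.263 mol·L⁻¹.
In a CSTR the entire volume is at exit conditions, so r_B = 0.482×3.263^0.5 = 0.8707 and r_C = 0.613×3.263^2 = 6.528.
Fraction of consumed A going to B: r_B/(r_B+r_C) = 0.1177.
C_B = 0.1177·C_{A0}·X = 0.1177×5.88×0.445 = 0.308 mol·L⁻¹; Y_B = C_B/C_{A0} = 0.0524.

0.0524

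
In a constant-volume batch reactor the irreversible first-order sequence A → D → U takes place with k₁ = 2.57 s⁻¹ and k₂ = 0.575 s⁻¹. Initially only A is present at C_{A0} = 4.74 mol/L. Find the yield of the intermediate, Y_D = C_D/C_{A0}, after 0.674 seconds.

0.646

For first-order series with pure A initially, C_D(t) = k₁C_{A0}/(k₂−k₁)·(e^(−k₁t) − e^(−k₂t)).
e^(−k₁t) = e^(−2.57×0.674) = e^(−1.732) = 0.1769; e^(−k₂t) = e^(−0.3876) = 0.6787.
C_D = 2.57×4.74/(0.575−2.57) × (0.1769−0.6787) = (-6.106)×(-0.5018) = 3.064 mol/L.
Y_D = C_D/C_{A0} = 3.064/4.74 = 0.646.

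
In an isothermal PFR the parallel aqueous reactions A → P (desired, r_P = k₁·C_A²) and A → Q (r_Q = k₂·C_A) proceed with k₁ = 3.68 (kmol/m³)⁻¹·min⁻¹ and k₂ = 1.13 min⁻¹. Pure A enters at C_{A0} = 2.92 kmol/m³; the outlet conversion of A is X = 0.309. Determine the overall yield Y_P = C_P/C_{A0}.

C_A = C_{A0}(1−X) = 2.018 kmol/m³.
Along a PFR/batch, dC_Q/dC_A = −r_Q/(r_P+r_Q) = −k₂/(k₂+k₁·C_A).
Integrating from C_{A0} to C_A: C_Q = (1.13/3.68)·ln[(1.13+3.68·2.92)/(1.13+3.68·2.02)] = 0.3071·ln(11.88/8.555) = 0.1007 kmol/m³.
Then C_P = (C_{A0}−C_A) − C_Q = 0.9023 − 0.1007 = 0.8016 kmol/m³.
Y_P = C_P/C_{A0} = 0.8016/2.92 = 0.275.

0.275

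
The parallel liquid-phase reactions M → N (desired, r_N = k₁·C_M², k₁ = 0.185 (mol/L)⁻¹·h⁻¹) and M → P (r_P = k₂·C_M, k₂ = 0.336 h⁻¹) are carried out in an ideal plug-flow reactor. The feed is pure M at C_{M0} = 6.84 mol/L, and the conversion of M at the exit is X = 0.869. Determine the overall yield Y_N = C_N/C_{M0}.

0.561

C_M = C_{M0}(1−X) = 0.8960 mol/L.
Along a PFR/batch, dC_P/dC_M = −r_P/(r_N+r_P) = −k₂/(k₂+k₁·C_M).
Integrating from C_{M0} to C_M: C_P = (0.336/0.185)·ln[(0.336+0.185·6.84)/(0.336+0.185·0.896)] = 1.816·ln(1.601/0.5018) = 2.108 mol/L.
Then C_N = (C_{M0}−C_M) − C_P = 5.944 − 2.108 = 3.836 mol/L.
Y_N = C_N/C_{M0} = 3.836/6.84 = 0.561.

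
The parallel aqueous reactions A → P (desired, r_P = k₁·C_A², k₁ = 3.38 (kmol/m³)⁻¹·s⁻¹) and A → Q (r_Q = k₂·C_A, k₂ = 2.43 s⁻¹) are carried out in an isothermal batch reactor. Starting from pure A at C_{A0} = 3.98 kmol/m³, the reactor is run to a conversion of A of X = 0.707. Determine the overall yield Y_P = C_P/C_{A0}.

C_A = C_{A0}(1−X) = 1.166 kmol/m³.
Along a PFR/batch, dC_Q/dC_A = −r_Q/(r_P+r_Q) = −k₂/(k₂+k₁·C_A).
Integrating from C_{A0} to C_A: C_Q = (2.43/3.38)·ln[(2.43+3.38·3.98)/(2.43+3.38·1.17)] = 0.7189·ln(15.88/6.372) = 0.6567 kmol/m³.
Then C_P = (C_{A0}−C_A) − C_Q = 2.814 − 0.6567 = 2.157 kmol/m³.
Y_P = C_P/C_{A0} = 2.157/3.98 = 0.542.

0.542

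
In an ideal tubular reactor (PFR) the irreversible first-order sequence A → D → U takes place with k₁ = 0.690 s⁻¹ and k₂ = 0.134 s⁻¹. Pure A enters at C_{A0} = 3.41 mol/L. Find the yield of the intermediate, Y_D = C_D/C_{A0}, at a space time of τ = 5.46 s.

For first-order series with pure A initially, C_D(τ) = k₁C_{A0}/(k₂−k₁)·(e^(−k₁τ) − e^(−k₂τ)).
e^(−k₁τ) = e^(−0.690×5.46) = e^(−3.767) = 0.02311; e^(−k₂τ) = e^(−0.7316) = 0.4811.
C_D = 0.690×3.41/(0.134−0.690) × (0.02311−0.4811) = (-4.232)×(-0.4580) = 1.938 mol/L.
Y_D = C_D/C_{A0} = 1.938/3.41 = 0.568.

0.568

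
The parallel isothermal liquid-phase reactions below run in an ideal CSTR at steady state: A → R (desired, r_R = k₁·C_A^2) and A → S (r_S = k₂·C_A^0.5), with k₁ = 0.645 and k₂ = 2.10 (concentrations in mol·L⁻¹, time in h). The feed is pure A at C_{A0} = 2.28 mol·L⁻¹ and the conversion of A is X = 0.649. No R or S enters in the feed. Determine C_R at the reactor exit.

0.267 mol·L⁻¹

Exit C_A = C_{A0}(1−X) = 2.28×0.351 = 0.8003 mol·L⁻¹.
Rates in a CSTR are evaluated at the outlet concentration: r_R = 0.645×0.8003^2 = 0.4131, r_S = 2.10×0.8003^0.5 = 1.879.
Fraction of consumed A going to R: r_R/(r_R+r_S) = 0.1803.
C_R = 0.1803·C_{A0}·X = 0.1803×2.28×0.649 = 0.267 mol·L⁻¹.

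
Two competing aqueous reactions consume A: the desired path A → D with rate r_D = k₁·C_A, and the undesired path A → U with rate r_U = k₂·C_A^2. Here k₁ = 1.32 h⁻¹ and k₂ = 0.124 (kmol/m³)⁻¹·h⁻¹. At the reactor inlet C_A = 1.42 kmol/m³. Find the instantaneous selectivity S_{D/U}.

S_{D/U} = r_D/r_U = (k₁·C_A)/(k₂·C_A^2) = (k₁/k₂)·C_A⁻¹.
= (1.32×1.420) / (0.124×1.420^2) = 1.874/0.2500 = 7.50.

7.50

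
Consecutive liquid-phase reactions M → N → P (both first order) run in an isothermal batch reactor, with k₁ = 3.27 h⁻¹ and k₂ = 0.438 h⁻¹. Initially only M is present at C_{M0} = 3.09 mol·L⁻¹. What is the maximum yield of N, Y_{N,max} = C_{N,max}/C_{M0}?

0.733

For a first-order series the maximum intermediate yield is C_{N,max}/C_{M0} = (k₁/k₂)^[k₂/(k₂−k₁)].
= (3.27/0.438)^(0.438/(0.438−3.27)) = (7.466)^(-0.1547) = 0.7328.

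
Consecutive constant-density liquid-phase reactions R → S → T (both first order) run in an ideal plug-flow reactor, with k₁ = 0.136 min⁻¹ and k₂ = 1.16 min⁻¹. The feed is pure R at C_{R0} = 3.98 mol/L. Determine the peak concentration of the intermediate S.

0.351 mol/L

Evaluating C_S at τ_opt = ln(k₂/k₁)/(k₂−k₁) gives C_{S,max}/C_{R0} = (k₁/k₂)^[k₂/(k₂−k₁)].
= (0.136/1.16)^(1.16/(1.16−0.136)) = (0.1172)^(1.133) = 0.08819.
C_{S,max} = 0.08819×3.98 = 0.351 mol/L.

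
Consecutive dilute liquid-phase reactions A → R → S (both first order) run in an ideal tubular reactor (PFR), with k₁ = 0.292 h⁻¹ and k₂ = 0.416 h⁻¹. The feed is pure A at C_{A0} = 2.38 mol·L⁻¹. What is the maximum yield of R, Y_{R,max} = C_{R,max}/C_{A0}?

0.305

Evaluating C_R at τ_opt = ln(k₂/k₁)/(k₂−k₁) gives C_{R,max}/C_{A0} = (k₁/k₂)^[k₂/(k₂−k₁)].
= (0.292/0.416)^(0.416/(0.416−0.292)) = (0.7019)^(3.355) = 0.3050.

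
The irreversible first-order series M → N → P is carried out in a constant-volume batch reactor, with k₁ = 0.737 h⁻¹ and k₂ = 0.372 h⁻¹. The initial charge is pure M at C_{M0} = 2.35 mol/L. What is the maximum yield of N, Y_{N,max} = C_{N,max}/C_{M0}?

For a first-order series the maximum intermediate yield is C_{N,max}/C_{M0} = (k₁/k₂)^[k₂/(k₂−k₁)].
= (0.737/0.372)^(0.372/(0.372−0.737)) = (1.981)^(-1.019) = 0.4982.

0.498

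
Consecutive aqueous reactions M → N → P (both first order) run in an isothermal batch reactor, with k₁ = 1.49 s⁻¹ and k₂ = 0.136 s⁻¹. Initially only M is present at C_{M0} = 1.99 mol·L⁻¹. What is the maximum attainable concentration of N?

Evaluating C_N at t_opt = ln(k₂/k₁)/(k₂−k₁) gives C_{N,max}/C_{M0} = (k₁/k₂)^[k₂/(k₂−k₁)].
= (1.49/0.136)^(0.136/(0.136−1.49)) = (10.96)^(-0.1004) = 0.7863.
C_{N,max} = 0.7863×1.99 = 1.56 mol·L⁻¹.

1.56 mol·L⁻¹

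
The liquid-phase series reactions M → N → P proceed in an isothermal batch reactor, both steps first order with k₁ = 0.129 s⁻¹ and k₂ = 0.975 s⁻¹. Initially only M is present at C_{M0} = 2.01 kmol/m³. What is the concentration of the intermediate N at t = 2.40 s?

0.195 kmol/m³

For first-order series with pure M initially, C_N(t) = k₁C_{M0}/(k₂−k₁)·(e^(−k₁t) − e^(−k₂t)).
e^(−k₁t) = e^(−0.129×2.40) = e^(−0.3096) = 0.7337; e^(−k₂t) = e^(−2.340) = 0.09633.
C_N = 0.129×2.01/(0.975−0.129) × (0.7337−0.09633) = 0.3065×0.6374 = 0.1954 kmol/m³.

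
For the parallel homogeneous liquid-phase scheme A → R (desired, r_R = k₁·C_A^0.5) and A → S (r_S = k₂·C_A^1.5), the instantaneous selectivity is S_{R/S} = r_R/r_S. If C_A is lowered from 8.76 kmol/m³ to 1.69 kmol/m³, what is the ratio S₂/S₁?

5.18

S_{R/S} = (k₁/k₂)·C_A⁻¹, so S₂/S₁ = (C_{A,2}/C_{A,1})⁻¹.
= 8.76/1.69 = 5.18.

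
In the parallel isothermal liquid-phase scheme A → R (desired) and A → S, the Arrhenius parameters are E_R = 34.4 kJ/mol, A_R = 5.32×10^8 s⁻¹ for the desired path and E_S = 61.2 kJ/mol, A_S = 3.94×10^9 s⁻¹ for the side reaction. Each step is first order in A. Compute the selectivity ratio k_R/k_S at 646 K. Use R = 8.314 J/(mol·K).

19.8

Since both paths have the same order in A, the concentration cancels and S_{R/S} = k_R/k_S = (A_R/A_S)·exp[(E_S−E_R)/(RT)].
(E_S−E_R)/(RT) = (61.2−34.4)×10³/(8.314×646) = 26800/5371 = 4.990.
k_R/k_S = (5.32×10^8/3.94×10^9)·exp(4.990) = 0.1350 × 146.9 = 19.8.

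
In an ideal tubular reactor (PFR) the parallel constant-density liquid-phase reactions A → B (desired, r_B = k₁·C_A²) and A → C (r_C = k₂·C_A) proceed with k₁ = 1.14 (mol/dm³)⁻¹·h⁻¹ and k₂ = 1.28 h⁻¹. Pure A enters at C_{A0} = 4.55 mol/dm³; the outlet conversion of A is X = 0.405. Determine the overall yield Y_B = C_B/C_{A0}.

C_A = C_{A0}(1−X) = 2.707 mol/dm³.
Along a PFR/batch, dC_C/dC_A = −r_C/(r_B+r_C) = −k₂/(k₂+k₁·C_A).
Integrating from C_{A0} to C_A: C_C = (1.28/1.14)·ln[(1.28+1.14·4.55)/(1.28+1.14·2.71)] = 1.123·ln(6.467/4.366) = 0.4410 mol/dm³.
Then C_B = (C_{A0}−C_A) − C_C = 1.843 − 0.4410 = 1.402 mol/dm³.
Y_B = C_B/C_{A0} = 1.402/4.55 = 0.308.

0.308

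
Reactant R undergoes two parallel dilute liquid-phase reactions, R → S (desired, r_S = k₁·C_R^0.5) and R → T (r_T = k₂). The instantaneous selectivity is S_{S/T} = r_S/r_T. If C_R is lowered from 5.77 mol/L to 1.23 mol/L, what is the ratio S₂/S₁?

0.462

S_{S/T} = (k₁/k₂)·C_R^0.5, so S₂/S₁ = (C_{R,2}/C_{R,1})^0.5.
= (1.23/5.77)^0.5 = (0.2132)^0.5 = 0.462.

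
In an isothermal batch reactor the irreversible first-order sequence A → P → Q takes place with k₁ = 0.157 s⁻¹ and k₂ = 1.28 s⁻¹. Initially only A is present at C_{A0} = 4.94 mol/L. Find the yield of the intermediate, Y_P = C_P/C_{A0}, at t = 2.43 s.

The intermediate concentration in a first-order A→B→C sequence is C_P = k₁C_{A0}(e^(−k₁t) − e^(−k₂t))/(k₂−k₁).
e^(−k₁t) = e^(−0.157×2.43) = e^(−0.3815) = 0.6828; e^(−k₂t) = e^(−3.110) = 0.04458.
C_P = 0.157×4.94/(1.28−0.157) × (0.6828−0.04458) = 0.6906×0.6382 = 0.4408 mol/L.
Y_P = C_P/C_{A0} = 0.4408/4.94 = 0.0892.

0.0892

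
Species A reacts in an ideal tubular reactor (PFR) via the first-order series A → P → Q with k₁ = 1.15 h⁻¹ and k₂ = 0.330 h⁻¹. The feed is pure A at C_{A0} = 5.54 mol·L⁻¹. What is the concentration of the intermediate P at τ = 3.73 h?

The intermediate concentration in a first-order A→B→C sequence is C_P = k₁C_{A0}(e^(−k₁τ) − e^(−k₂τ))/(k₂−k₁).
e^(−k₁τ) = e^(−1.15×3.73) = e^(−4.289) = 0.01371; e^(−k₂τ) = e^(−1.231) = 0.2920.
C_P = 1.15×5.54/(0.330−1.15) × (0.01371−0.2920) = (-7.770)×(-0.2783) = 2.162 mol·L⁻¹.

2.16 mol·L⁻¹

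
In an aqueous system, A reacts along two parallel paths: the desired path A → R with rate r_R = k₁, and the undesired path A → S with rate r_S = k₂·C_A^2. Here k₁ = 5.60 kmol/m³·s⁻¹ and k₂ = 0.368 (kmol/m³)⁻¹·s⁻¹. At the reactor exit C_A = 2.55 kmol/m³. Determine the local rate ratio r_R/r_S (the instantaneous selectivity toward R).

S_{R/S} = r_R/r_S = (k₁)/(k₂·C_A^2) = (k₁/k₂)·C_A^-2.
= (5.60) / (0.368×2.550^2) = 5.600/2.393 = 2.34.
The undesired path is higher order in A, so low C_A (CSTR or dilute feed) favours R.

2.34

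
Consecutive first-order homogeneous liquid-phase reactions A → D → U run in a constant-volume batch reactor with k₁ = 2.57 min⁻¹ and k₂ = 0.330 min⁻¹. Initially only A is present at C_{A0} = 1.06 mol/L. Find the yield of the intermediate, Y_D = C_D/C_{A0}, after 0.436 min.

For first-order series with pure A initially, C_D(t) = k₁C_{A0}/(k₂−k₁)·(e^(−k₁t) − e^(−k₂t)).
e^(−k₁t) = e^(−2.57×0.436) = e^(−1.121) = 0.3261; e^(−k₂t) = e^(−0.1439) = 0.8660.
C_D = 2.57×1.06/(0.330−2.57) × (0.3261−0.8660) = (-1.216)×(-0.5399) = 0.6566 mol/L.
Y_D = C_D/C_{A0} = 0.6566/1.06 = 0.619.

0.619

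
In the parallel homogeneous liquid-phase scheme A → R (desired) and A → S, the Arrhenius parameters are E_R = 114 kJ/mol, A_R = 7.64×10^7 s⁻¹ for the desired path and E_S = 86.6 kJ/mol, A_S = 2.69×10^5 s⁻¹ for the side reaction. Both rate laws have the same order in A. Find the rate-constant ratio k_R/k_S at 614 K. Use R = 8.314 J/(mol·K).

k_R/k_S = (A_R/A_S)·exp[−(E_R−E_S)/(RT)] = (A_R/A_S)·exp[(E_S−E_R)/(RT)].
(E_S−E_R)/(RT) = (86.6−114)×10³/(8.314×614) = -27400/5105 = -5.368.
k_R/k_S = (7.64×10^7/2.69×10^5)·exp(-5.368) = 284.0 × 0.004666 = 1.33.

1.33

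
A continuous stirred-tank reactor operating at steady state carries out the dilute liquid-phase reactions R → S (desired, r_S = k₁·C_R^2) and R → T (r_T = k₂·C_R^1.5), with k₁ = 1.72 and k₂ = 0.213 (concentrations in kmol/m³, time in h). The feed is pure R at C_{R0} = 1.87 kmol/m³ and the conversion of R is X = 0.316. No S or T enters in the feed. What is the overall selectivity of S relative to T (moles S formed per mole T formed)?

Exit C_R = C_{R0}(1−X) = 1.87×0.684 = 1.279 kmol/m³.
Rates in a CSTR are evaluated at the outlet concentration: r_S = 1.72×1.279^2 = 2.814, r_T = 0.213×1.279^1.5 = 0.3081.
Overall selectivity = C_S/C_T = r_Sτ/(r_Tτ) = r_S/r_T = 9.13.

9.13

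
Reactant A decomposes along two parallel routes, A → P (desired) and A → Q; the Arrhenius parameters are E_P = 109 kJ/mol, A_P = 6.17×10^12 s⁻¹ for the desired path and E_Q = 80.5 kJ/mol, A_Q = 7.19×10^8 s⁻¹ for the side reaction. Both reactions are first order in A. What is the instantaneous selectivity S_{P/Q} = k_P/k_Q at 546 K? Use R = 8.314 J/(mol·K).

16.1

k_P/k_Q = (A_P/A_Q)·exp[−(E_P−E_Q)/(RT)] = (A_P/A_Q)·exp[(E_Q−E_P)/(RT)].
(E_Q−E_P)/(RT) = (80.5−109)×10³/(8.314×546) = -28500/4539 = -6.278.
k_P/k_Q = (6.17×10^12/7.19×10^8)·exp(-6.278) = 8581 × 0.001877 = 16.1.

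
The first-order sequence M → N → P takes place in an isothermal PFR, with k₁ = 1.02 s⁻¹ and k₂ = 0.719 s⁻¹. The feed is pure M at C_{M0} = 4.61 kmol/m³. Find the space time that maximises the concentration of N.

The intermediate peaks when r₁ = r₂, i.e. k₁e^(−k₁τ) = k₂e^(−k₂τ), giving τ_opt = ln(k₂/k₁)/(k₂−k₁).
= ln(0.719/1.02)/(0.719−1.02) = ln(0.7049)/-0.3010 = -0.3497/-0.3010 = 1.16 s.

1.16 s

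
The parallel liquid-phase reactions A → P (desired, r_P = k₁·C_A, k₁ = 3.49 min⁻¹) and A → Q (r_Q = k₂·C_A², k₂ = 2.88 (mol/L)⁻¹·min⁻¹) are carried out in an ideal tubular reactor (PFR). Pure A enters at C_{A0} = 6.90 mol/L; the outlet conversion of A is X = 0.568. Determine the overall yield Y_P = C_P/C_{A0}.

C_A = C_{A0}(1−X) = 2.981 mol/L.
Along a PFR/batch, dC_P/dC_A = −r_P/(r_P+r_Q) = −k₁/(k₁+k₂·C_A).
Integrating from C_{A0} to C_A: C_P = (3.49/2.88)·ln[(3.49+2.88·6.90)/(3.49+2.88·2.98)] = 1.212·ln(23.36/12.07) = 0.7998 mol/L.
Y_P = C_P/C_{A0} = 0.7998/6.90 = 0.116.

0.116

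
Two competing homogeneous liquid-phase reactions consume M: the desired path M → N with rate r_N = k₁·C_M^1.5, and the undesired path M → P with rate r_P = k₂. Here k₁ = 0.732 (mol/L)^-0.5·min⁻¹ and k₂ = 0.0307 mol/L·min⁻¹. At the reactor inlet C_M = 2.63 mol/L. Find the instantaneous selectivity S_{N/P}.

102

S_{N/P} = r_N/r_P = (k₁·C_M^1.5)/(k₂) = (k₁/k₂)·C_M^1.5.
= (0.732×2.630^1.5) / (0.0307) = 3.122/0.03070 = 102.
Since the desired path is higher order in M, keeping C_M high (PFR or concentrated feed) favours N.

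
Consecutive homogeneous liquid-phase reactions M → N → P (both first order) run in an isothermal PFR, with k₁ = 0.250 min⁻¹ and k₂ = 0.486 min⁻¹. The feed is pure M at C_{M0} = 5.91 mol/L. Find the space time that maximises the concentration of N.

For first-order series the maximum of C_N occurs at τ_opt = ln(k₂/k₁)/(k₂−k₁).
= ln(0.486/0.250)/(0.486−0.250) = ln(1.944)/0.2360 = 0.6647/0.2360 = 2.82 min.

2.82 min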